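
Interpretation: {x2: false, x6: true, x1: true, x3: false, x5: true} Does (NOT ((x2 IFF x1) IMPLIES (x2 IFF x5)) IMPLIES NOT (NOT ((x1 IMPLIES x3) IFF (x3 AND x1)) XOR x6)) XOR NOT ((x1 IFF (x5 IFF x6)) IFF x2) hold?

Substituting x2=false, x6=true, x1=true, x3=false, x5=true:
x2 IFF x1 = false IFF true = false
x2 IFF x5 = false IFF true = false
(x2 IFF x1) IMPLIES (x2 IFF x5) = false IMPLIES false = true
NOT ((x2 IFF x1) IMPLIES (x2 IFF x5)) = NOT true = false
x1 IMPLIES x3 = true IMPLIES false = false
x3 AND x1 = false AND true = false
(x1 IMPLIES x3) IFF (x3 AND x1) = false IFF false = true
NOT ((x1 IMPLIES x3) IFF (x3 AND x1)) = NOT true = false
NOT ((x1 IMPLIES x3) IFF (x3 AND x1)) XOR x6 = false XOR true = true
NOT (NOT ((x1 IMPLIES x3) IFF (x3 AND x1)) XOR x6) = NOT true = false
NOT ((x2 IFF x1) IMPLIES (x2 IFF x5)) IMPLIES NOT (NOT ((x1 IMPLIES x3) IFF (x3 AND x1)) XOR x6) = false IMPLIES false = true
x5 IFF x6 = true IFF true = true
x1 IFF (x5 IFF x6) = true IFF true = true
(x1 IFF (x5 IFF x6)) IFF x2 = true IFF false = false
NOT ((x1 IFF (x5 IFF x6)) IFF x2) = NOT false = true
(NOT ((x2 IFF x1) IMPLIES (x2 IFF x5)) IMPLIES NOT (NOT ((x1 IMPLIES x3) IFF (x3 AND x1)) XOR x6)) XOR NOT ((x1 IFF (x5 IFF x6)) IFF x2) = true XOR true = false

false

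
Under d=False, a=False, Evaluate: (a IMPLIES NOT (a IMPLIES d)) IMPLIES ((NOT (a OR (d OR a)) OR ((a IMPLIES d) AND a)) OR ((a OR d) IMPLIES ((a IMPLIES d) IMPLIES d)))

True

a IMPLIES d = False IMPLIES False = True
NOT (a IMPLIES d) = NOT True = False
a IMPLIES NOT (a IMPLIES d) = False IMPLIES False = True
d OR a = False OR False = False
a OR (d OR a) = False OR False = False
NOT (a OR (d OR a)) = NOT False = True
a IMPLIES d = False IMPLIES False = True
(a IMPLIES d) AND a = True AND False = False
NOT (a OR (d OR a)) OR ((a IMPLIES d) AND a) = True OR False = True
a OR d = False OR False = False
a IMPLIES d = False IMPLIES False = True
(a IMPLIES d) IMPLIES d = True IMPLIES False = False
(a OR d) IMPLIES ((a IMPLIES d) IMPLIES d) = False IMPLIES False = True
(NOT (a OR (d OR a)) OR ((a IMPLIES d) AND a)) OR ((a OR d) IMPLIES ((a IMPLIES d) IMPLIES d)) = True OR True = True
(a IMPLIES NOT (a IMPLIES d)) IMPLIES ((NOT (a OR (d OR a)) OR ((a IMPLIES d) AND a)) OR ((a OR d) IMPLIES ((a IMPLIES d) IMPLIES d))) = True IMPLIES True = True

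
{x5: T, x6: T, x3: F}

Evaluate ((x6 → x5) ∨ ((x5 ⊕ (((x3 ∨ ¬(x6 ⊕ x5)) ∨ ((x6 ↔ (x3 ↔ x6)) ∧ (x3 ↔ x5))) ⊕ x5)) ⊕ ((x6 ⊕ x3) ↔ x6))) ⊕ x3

T

x6 → x5 = T → T = T
x6 ⊕ x5 = T ⊕ T = F
¬(x6 ⊕ x5) = ¬F = T
x3 ∨ ¬(x6 ⊕ x5) = F ∨ T = T
x3 ↔ x6 = F ↔ T = F
x6 ↔ (x3 ↔ x6) = T ↔ F = F
x3 ↔ x5 = F ↔ T = F
(x6 ↔ (x3 ↔ x6)) ∧ (x3 ↔ x5) = F ∧ F = F
(x3 ∨ ¬(x6 ⊕ x5)) ∨ ((x6 ↔ (x3 ↔ x6)) ∧ (x3 ↔ x5)) = T ∨ F = T
((x3 ∨ ¬(x6 ⊕ x5)) ∨ ((x6 ↔ (x3 ↔ x6)) ∧ (x3 ↔ x5))) ⊕ x5 = T ⊕ T = F
x5 ⊕ (((x3 ∨ ¬(x6 ⊕ x5)) ∨ ((x6 ↔ (x3 ↔ x6)) ∧ (x3 ↔ x5))) ⊕ x5) = T ⊕ F = T
x6 ⊕ x3 = T ⊕ F = T
(x6 ⊕ x3) ↔ x6 = T ↔ T = T
(x5 ⊕ (((x3 ∨ ¬(x6 ⊕ x5)) ∨ ((x6 ↔ (x3 ↔ x6)) ∧ (x3 ↔ x5))) ⊕ x5)) ⊕ ((x6 ⊕ x3) ↔ x6) = T ⊕ T = F
(x6 → x5) ∨ ((x5 ⊕ (((x3 ∨ ¬(x6 ⊕ x5)) ∨ ((x6 ↔ (x3 ↔ x6)) ∧ (x3 ↔ x5))) ⊕ x5)) ⊕ ((x6 ⊕ x3) ↔ x6)) = T ∨ F = T
((x6 → x5) ∨ ((x5 ⊕ (((x3 ∨ ¬(x6 ⊕ x5)) ∨ ((x6 ↔ (x3 ↔ x6)) ∧ (x3 ↔ x5))) ⊕ x5)) ⊕ ((x6 ⊕ x3) ↔ x6))) ⊕ x3 = T ⊕ F = T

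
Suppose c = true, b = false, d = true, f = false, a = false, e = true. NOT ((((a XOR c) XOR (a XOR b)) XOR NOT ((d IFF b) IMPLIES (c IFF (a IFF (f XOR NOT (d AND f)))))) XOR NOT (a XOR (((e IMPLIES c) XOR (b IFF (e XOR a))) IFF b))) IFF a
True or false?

a XOR c = false XOR true = true
a XOR b = false XOR false = false
(a XOR c) XOR (a XOR b) = true XOR false = true
d IFF b = true IFF false = false
d AND f = true AND false = false
NOT (d AND f) = NOT false = true
f XOR NOT (d AND f) = false XOR true = true
a IFF (f XOR NOT (d AND f)) = false IFF true = false
c IFF (a IFF (f XOR NOT (d AND f))) = true IFF false = false
(d IFF b) IMPLIES (c IFF (a IFF (f XOR NOT (d AND f)))) = false IMPLIES false = true
NOT ((d IFF b) IMPLIES (c IFF (a IFF (f XOR NOT (d AND f))))) = NOT true = false
((a XOR c) XOR (a XOR b)) XOR NOT ((d IFF b) IMPLIES (c IFF (a IFF (f XOR NOT (d AND f))))) = true XOR false = true
e IMPLIES c = true IMPLIES true = true
e XOR a = true XOR false = true
b IFF (e XOR a) = false IFF true = false
(e IMPLIES c) XOR (b IFF (e XOR a)) = true XOR false = true
((e IMPLIES c) XOR (b IFF (e XOR a))) IFF b = true IFF false = false
a XOR (((e IMPLIES c) XOR (b IFF (e XOR a))) IFF b) = false XOR false = false
NOT (a XOR (((e IMPLIES c) XOR (b IFF (e XOR a))) IFF b)) = NOT false = true
(((a XOR c) XOR (a XOR b)) XOR NOT ((d IFF b) IMPLIES (c IFF (a IFF (f XOR NOT (d AND f)))))) XOR NOT (a XOR (((e IMPLIES c) XOR (b IFF (e XOR a))) IFF b)) = true XOR true = false
NOT ((((a XOR c) XOR (a XOR b)) XOR NOT ((d IFF b) IMPLIES (c IFF (a IFF (f XOR NOT (d AND f)))))) XOR NOT (a XOR (((e IMPLIES c) XOR (b IFF (e XOR a))) IFF b))) = NOT false = true
NOT ((((a XOR c) XOR (a XOR b)) XOR NOT ((d IFF b) IMPLIES (c IFF (a IFF (f XOR NOT (d AND f)))))) XOR NOT (a XOR (((e IMPLIES c) XOR (b IFF (e XOR a))) IFF b))) IFF a = true IFF false = false

false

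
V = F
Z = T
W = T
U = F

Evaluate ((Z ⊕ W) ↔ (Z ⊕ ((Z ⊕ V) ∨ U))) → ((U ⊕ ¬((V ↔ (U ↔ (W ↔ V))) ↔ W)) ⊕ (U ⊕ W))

Z ⊕ W = T ⊕ T = F
Z ⊕ V = T ⊕ F = T
(Z ⊕ V) ∨ U = T ∨ F = T
Z ⊕ ((Z ⊕ V) ∨ U) = T ⊕ T = F
(Z ⊕ W) ↔ (Z ⊕ ((Z ⊕ V) ∨ U)) = F ↔ F = T
W ↔ V = T ↔ F = F
U ↔ (W ↔ V) = F ↔ F = T
V ↔ (U ↔ (W ↔ V)) = F ↔ T = F
(V ↔ (U ↔ (W ↔ V))) ↔ W = F ↔ T = F
¬((V ↔ (U ↔ (W ↔ V))) ↔ W) = ¬F = T
U ⊕ ¬((V ↔ (U ↔ (W ↔ V))) ↔ W) = F ⊕ T = T
U ⊕ W = F ⊕ T = T
(U ⊕ ¬((V ↔ (U ↔ (W ↔ V))) ↔ W)) ⊕ (U ⊕ W) = T ⊕ T = F
((Z ⊕ W) ↔ (Z ⊕ ((Z ⊕ V) ∨ U))) → ((U ⊕ ¬((V ↔ (U ↔ (W ↔ V))) ↔ W)) ⊕ (U ⊕ W)) = T → F = F

F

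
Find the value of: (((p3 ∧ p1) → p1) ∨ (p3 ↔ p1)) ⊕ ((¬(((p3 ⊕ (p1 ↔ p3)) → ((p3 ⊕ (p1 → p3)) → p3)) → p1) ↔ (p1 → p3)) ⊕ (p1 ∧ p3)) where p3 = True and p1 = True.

p3 ∧ p1 = True ∧ True = True
(p3 ∧ p1) → p1 = True → True = True
p3 ↔ p1 = True ↔ True = True
((p3 ∧ p1) → p1) ∨ (p3 ↔ p1) = True ∨ True = True
p1 ↔ p3 = True ↔ True = True
p3 ⊕ (p1 ↔ p3) = True ⊕ True = False
p1 → p3 = True → True = True
p3 ⊕ (p1 → p3) = True ⊕ True = False
(p3 ⊕ (p1 → p3)) → p3 = False → True = True
(p3 ⊕ (p1 ↔ p3)) → ((p3 ⊕ (p1 → p3)) → p3) = False → True = True
((p3 ⊕ (p1 ↔ p3)) → ((p3 ⊕ (p1 → p3)) → p3)) → p1 = True → True = True
¬(((p3 ⊕ (p1 ↔ p3)) → ((p3 ⊕ (p1 → p3)) → p3)) → p1) = ¬True = False
p1 → p3 = True → True = True
¬(((p3 ⊕ (p1 ↔ p3)) → ((p3 ⊕ (p1 → p3)) → p3)) → p1) ↔ (p1 → p3) = False ↔ True = False
p1 ∧ p3 = True ∧ True = True
(¬(((p3 ⊕ (p1 ↔ p3)) → ((p3 ⊕ (p1 → p3)) → p3)) → p1) ↔ (p1 → p3)) ⊕ (p1 ∧ p3) = False ⊕ True = True
(((p3 ∧ p1) → p1) ∨ (p3 ↔ p1)) ⊕ ((¬(((p3 ⊕ (p1 ↔ p3)) → ((p3 ⊕ (p1 → p3)) → p3)) → p1) ↔ (p1 → p3)) ⊕ (p1 ∧ p3)) = True ⊕ True = False

False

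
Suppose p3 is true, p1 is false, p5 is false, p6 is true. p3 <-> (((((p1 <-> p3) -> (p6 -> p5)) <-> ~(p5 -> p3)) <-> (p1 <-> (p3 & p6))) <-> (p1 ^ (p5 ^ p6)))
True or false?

1

Substituting p3=1, p1=0, p5=0, p6=1:
p1 <-> p3 = 0 <-> 1 = 0
p6 -> p5 = 1 -> 0 = 0
(p1 <-> p3) -> (p6 -> p5) = 0 -> 0 = 1
p5 -> p3 = 0 -> 1 = 1
~(p5 -> p3) = ~1 = 0
((p1 <-> p3) -> (p6 -> p5)) <-> ~(p5 -> p3) = 1 <-> 0 = 0
p3 & p6 = 1 & 1 = 1
p1 <-> (p3 & p6) = 0 <-> 1 = 0
(((p1 <-> p3) -> (p6 -> p5)) <-> ~(p5 -> p3)) <-> (p1 <-> (p3 & p6)) = 0 <-> 0 = 1
p5 ^ p6 = 0 ^ 1 = 1
p1 ^ (p5 ^ p6) = 0 ^ 1 = 1
((((p1 <-> p3) -> (p6 -> p5)) <-> ~(p5 -> p3)) <-> (p1 <-> (p3 & p6))) <-> (p1 ^ (p5 ^ p6)) = 1 <-> 1 = 1
p3 <-> (((((p1 <-> p3) -> (p6 -> p5)) <-> ~(p5 -> p3)) <-> (p1 <-> (p3 & p6))) <-> (p1 ^ (p5 ^ p6))) = 1 <-> 1 = 1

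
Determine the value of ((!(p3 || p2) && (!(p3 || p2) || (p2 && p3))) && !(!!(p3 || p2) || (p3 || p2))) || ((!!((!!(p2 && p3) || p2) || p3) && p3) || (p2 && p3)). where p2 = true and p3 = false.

false

p3 || p2 = false || true = true
!(p3 || p2) = !true = false
p3 || p2 = false || true = true
!(p3 || p2) = !true = false
p2 && p3 = true && false = false
!(p3 || p2) || (p2 && p3) = false || false = false
!(p3 || p2) && (!(p3 || p2) || (p2 && p3)) = false && false = false
p3 || p2 = false || true = true
!(p3 || p2) = !true = false
!!(p3 || p2) = !false = true
p3 || p2 = false || true = true
!!(p3 || p2) || (p3 || p2) = true || true = true
!(!!(p3 || p2) || (p3 || p2)) = !true = false
(!(p3 || p2) && (!(p3 || p2) || (p2 && p3))) && !(!!(p3 || p2) || (p3 || p2)) = false && false = false
p2 && p3 = true && false = false
!(p2 && p3) = !false = true
!!(p2 && p3) = !true = false
!!(p2 && p3) || p2 = false || true = true
(!!(p2 && p3) || p2) || p3 = true || false = true
!((!!(p2 && p3) || p2) || p3) = !true = false
!!((!!(p2 && p3) || p2) || p3) = !false = true
!!((!!(p2 && p3) || p2) || p3) && p3 = true && false = false
p2 && p3 = true && false = false
(!!((!!(p2 && p3) || p2) || p3) && p3) || (p2 && p3) = false || false = false
((!(p3 || p2) && (!(p3 || p2) || (p2 && p3))) && !(!!(p3 || p2) || (p3 || p2))) || ((!!((!!(p2 && p3) || p2) || p3) && p3) || (p2 && p3)) = false || false = false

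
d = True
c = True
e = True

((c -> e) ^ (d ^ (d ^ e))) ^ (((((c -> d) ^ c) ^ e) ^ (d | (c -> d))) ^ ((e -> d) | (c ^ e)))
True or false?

True

c -> e = True -> True = True
d ^ e = True ^ True = False
d ^ (d ^ e) = True ^ False = True
(c -> e) ^ (d ^ (d ^ e)) = True ^ True = False
c -> d = True -> True = True
(c -> d) ^ c = True ^ True = False
((c -> d) ^ c) ^ e = False ^ True = True
c -> d = True -> True = True
d | (c -> d) = True | True = True
(((c -> d) ^ c) ^ e) ^ (d | (c -> d)) = True ^ True = False
e -> d = True -> True = True
c ^ e = True ^ True = False
(e -> d) | (c ^ e) = True | False = True
((((c -> d) ^ c) ^ e) ^ (d | (c -> d))) ^ ((e -> d) | (c ^ e)) = False ^ True = True
((c -> e) ^ (d ^ (d ^ e))) ^ (((((c -> d) ^ c) ^ e) ^ (d | (c -> d))) ^ ((e -> d) | (c ^ e))) = False ^ True = True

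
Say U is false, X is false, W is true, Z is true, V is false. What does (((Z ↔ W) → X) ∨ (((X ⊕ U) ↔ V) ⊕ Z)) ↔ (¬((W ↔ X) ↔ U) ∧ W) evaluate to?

Substituting U=F, X=F, W=T, Z=T, V=F:
Z ↔ W = T ↔ T = T
(Z ↔ W) → X = T → F = F
X ⊕ U = F ⊕ F = F
(X ⊕ U) ↔ V = F ↔ F = T
((X ⊕ U) ↔ V) ⊕ Z = T ⊕ T = F
((Z ↔ W) → X) ∨ (((X ⊕ U) ↔ V) ⊕ Z) = F ∨ F = F
W ↔ X = T ↔ F = F
(W ↔ X) ↔ U = F ↔ F = T
¬((W ↔ X) ↔ U) = ¬T = F
¬((W ↔ X) ↔ U) ∧ W = F ∧ T = F
(((Z ↔ W) → X) ∨ (((X ⊕ U) ↔ V) ⊕ Z)) ↔ (¬((W ↔ X) ↔ U) ∧ W) = F ↔ F = T

T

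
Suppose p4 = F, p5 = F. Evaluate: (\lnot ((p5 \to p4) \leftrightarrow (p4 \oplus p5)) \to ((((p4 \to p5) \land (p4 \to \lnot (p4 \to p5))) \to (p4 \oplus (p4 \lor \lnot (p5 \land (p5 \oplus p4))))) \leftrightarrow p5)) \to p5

Substituting p4=F, p5=F:
p5 \to p4 = F \to F = T
p4 \oplus p5 = F \oplus F = F
(p5 \to p4) \leftrightarrow (p4 \oplus p5) = T \leftrightarrow F = F
\lnot ((p5 \to p4) \leftrightarrow (p4 \oplus p5)) = \lnot F = T
p4 \to p5 = F \to F = T
p4 \to p5 = F \to F = T
\lnot (p4 \to p5) = \lnot T = F
p4 \to \lnot (p4 \to p5) = F \to F = T
(p4 \to p5) \land (p4 \to \lnot (p4 \to p5)) = T \land T = T
p5 \oplus p4 = F \oplus F = F
p5 \land (p5 \oplus p4) = F \land F = F
\lnot (p5 \land (p5 \oplus p4)) = \lnot F = T
p4 \lor \lnot (p5 \land (p5 \oplus p4)) = F \lor T = T
p4 \oplus (p4 \lor \lnot (p5 \land (p5 \oplus p4))) = F \oplus T = T
((p4 \to p5) \land (p4 \to \lnot (p4 \to p5))) \to (p4 \oplus (p4 \lor \lnot (p5 \land (p5 \oplus p4)))) = T \to T = T
(((p4 \to p5) \land (p4 \to \lnot (p4 \to p5))) \to (p4 \oplus (p4 \lor \lnot (p5 \land (p5 \oplus p4))))) \leftrightarrow p5 = T \leftrightarrow F = F
\lnot ((p5 \to p4) \leftrightarrow (p4 \oplus p5)) \to ((((p4 \to p5) \land (p4 \to \lnot (p4 \to p5))) \to (p4 \oplus (p4 \lor \lnot (p5 \land (p5 \oplus p4))))) \leftrightarrow p5) = T \to F = F
(\lnot ((p5 \to p4) \leftrightarrow (p4 \oplus p5)) \to ((((p4 \to p5) \land (p4 \to \lnot (p4 \to p5))) \to (p4 \oplus (p4 \lor \lnot (p5 \land (p5 \oplus p4))))) \leftrightarrow p5)) \to p5 = F \to F = T

T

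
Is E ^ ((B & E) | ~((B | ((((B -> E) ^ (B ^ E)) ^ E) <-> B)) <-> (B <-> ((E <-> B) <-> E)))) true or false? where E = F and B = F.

B & E = F & F = F
B -> E = F -> F = T
B ^ E = F ^ F = F
(B -> E) ^ (B ^ E) = T ^ F = T
((B -> E) ^ (B ^ E)) ^ E = T ^ F = T
(((B -> E) ^ (B ^ E)) ^ E) <-> B = T <-> F = F
B | ((((B -> E) ^ (B ^ E)) ^ E) <-> B) = F | F = F
E <-> B = F <-> F = T
(E <-> B) <-> E = T <-> F = F
B <-> ((E <-> B) <-> E) = F <-> F = T
(B | ((((B -> E) ^ (B ^ E)) ^ E) <-> B)) <-> (B <-> ((E <-> B) <-> E)) = F <-> T = F
~((B | ((((B -> E) ^ (B ^ E)) ^ E) <-> B)) <-> (B <-> ((E <-> B) <-> E))) = ~F = T
(B & E) | ~((B | ((((B -> E) ^ (B ^ E)) ^ E) <-> B)) <-> (B <-> ((E <-> B) <-> E))) = F | T = T
E ^ ((B & E) | ~((B | ((((B -> E) ^ (B ^ E)) ^ E) <-> B)) <-> (B <-> ((E <-> B) <-> E)))) = F ^ T = T

T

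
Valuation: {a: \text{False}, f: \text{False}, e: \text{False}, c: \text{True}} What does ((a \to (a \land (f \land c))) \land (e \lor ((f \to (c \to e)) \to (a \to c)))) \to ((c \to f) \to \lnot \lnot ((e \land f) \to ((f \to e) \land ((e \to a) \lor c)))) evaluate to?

f \land c = \text{False} \land \text{True} = \text{False}
a \land (f \land c) = \text{False} \land \text{False} = \text{False}
a \to (a \land (f \land c)) = \text{False} \to \text{False} = \text{True}
c \to e = \text{True} \to \text{False} = \text{False}
f \to (c \to e) = \text{False} \to \text{False} = \text{True}
a \to c = \text{False} \to \text{True} = \text{True}
(f \to (c \to e)) \to (a \to c) = \text{True} \to \text{True} = \text{True}
e \lor ((f \to (c \to e)) \to (a \to c)) = \text{False} \lor \text{True} = \text{True}
(a \to (a \land (f \land c))) \land (e \lor ((f \to (c \to e)) \to (a \to c))) = \text{True} \land \text{True} = \text{True}
c \to f = \text{True} \to \text{False} = \text{False}
e \land f = \text{False} \land \text{False} = \text{False}
f \to e = \text{False} \to \text{False} = \text{True}
e \to a = \text{False} \to \text{False} = \text{True}
(e \to a) \lor c = \text{True} \lor \text{True} = \text{True}
(f \to e) \land ((e \to a) \lor c) = \text{True} \land \text{True} = \text{True}
(e \land f) \to ((f \to e) \land ((e \to a) \lor c)) = \text{False} \to \text{True} = \text{True}
\lnot ((e \land f) \to ((f \to e) \land ((e \to a) \lor c))) = \lnot \text{True} = \text{False}
\lnot \lnot ((e \land f) \to ((f \to e) \land ((e \to a) \lor c))) = \lnot \text{False} = \text{True}
(c \to f) \to \lnot \lnot ((e \land f) \to ((f \to e) \land ((e \to a) \lor c))) = \text{False} \to \text{True} = \text{True}
((a \to (a \land (f \land c))) \land (e \lor ((f \to (c \to e)) \to (a \to c)))) \to ((c \to f) \to \lnot \lnot ((e \land f) \to ((f \to e) \land ((e \to a) \lor c)))) = \text{True} \to \text{True} = \text{True}

\text{True}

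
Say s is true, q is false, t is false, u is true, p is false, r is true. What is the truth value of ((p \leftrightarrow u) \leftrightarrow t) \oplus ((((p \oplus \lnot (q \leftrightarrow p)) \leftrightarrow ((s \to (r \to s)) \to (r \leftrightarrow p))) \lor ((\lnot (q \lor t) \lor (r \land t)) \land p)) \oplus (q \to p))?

T

p \leftrightarrow u = F \leftrightarrow T = F
(p \leftrightarrow u) \leftrightarrow t = F \leftrightarrow F = T
q \leftrightarrow p = F \leftrightarrow F = T
\lnot (q \leftrightarrow p) = \lnot T = F
p \oplus \lnot (q \leftrightarrow p) = F \oplus F = F
r \to s = T \to T = T
s \to (r \to s) = T \to T = T
r \leftrightarrow p = T \leftrightarrow F = F
(s \to (r \to s)) \to (r \leftrightarrow p) = T \to F = F
(p \oplus \lnot (q \leftrightarrow p)) \leftrightarrow ((s \to (r \to s)) \to (r \leftrightarrow p)) = F \leftrightarrow F = T
q \lor t = F \lor F = F
\lnot (q \lor t) = \lnot F = T
r \land t = T \land F = F
\lnot (q \lor t) \lor (r \land t) = T \lor F = T
(\lnot (q \lor t) \lor (r \land t)) \land p = T \land F = F
((p \oplus \lnot (q \leftrightarrow p)) \leftrightarrow ((s \to (r \to s)) \to (r \leftrightarrow p))) \lor ((\lnot (q \lor t) \lor (r \land t)) \land p) = T \lor F = T
q \to p = F \to F = T
(((p \oplus \lnot (q \leftrightarrow p)) \leftrightarrow ((s \to (r \to s)) \to (r \leftrightarrow p))) \lor ((\lnot (q \lor t) \lor (r \land t)) \land p)) \oplus (q \to p) = T \oplus T = F
((p \leftrightarrow u) \leftrightarrow t) \oplus ((((p \oplus \lnot (q \leftrightarrow p)) \leftrightarrow ((s \to (r \to s)) \to (r \leftrightarrow p))) \lor ((\lnot (q \lor t) \lor (r \land t)) \land p)) \oplus (q \to p)) = T \oplus F = T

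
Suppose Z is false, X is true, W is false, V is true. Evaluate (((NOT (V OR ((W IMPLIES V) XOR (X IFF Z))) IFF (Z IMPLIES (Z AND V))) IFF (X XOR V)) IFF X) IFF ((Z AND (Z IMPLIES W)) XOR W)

false

W IMPLIES V = false IMPLIES true = true
X IFF Z = true IFF false = false
(W IMPLIES V) XOR (X IFF Z) = true XOR false = true
V OR ((W IMPLIES V) XOR (X IFF Z)) = true OR true = true
NOT (V OR ((W IMPLIES V) XOR (X IFF Z))) = NOT true = false
Z AND V = false AND true = false
Z IMPLIES (Z AND V) = false IMPLIES false = true
NOT (V OR ((W IMPLIES V) XOR (X IFF Z))) IFF (Z IMPLIES (Z AND V)) = false IFF true = false
X XOR V = true XOR true = false
(NOT (V OR ((W IMPLIES V) XOR (X IFF Z))) IFF (Z IMPLIES (Z AND V))) IFF (X XOR V) = false IFF false = true
((NOT (V OR ((W IMPLIES V) XOR (X IFF Z))) IFF (Z IMPLIES (Z AND V))) IFF (X XOR V)) IFF X = true IFF true = true
Z IMPLIES W = false IMPLIES false = true
Z AND (Z IMPLIES W) = false AND true = false
(Z AND (Z IMPLIES W)) XOR W = false XOR false = false
(((NOT (V OR ((W IMPLIES V) XOR (X IFF Z))) IFF (Z IMPLIES (Z AND V))) IFF (X XOR V)) IFF X) IFF ((Z AND (Z IMPLIES W)) XOR W) = true IFF false = false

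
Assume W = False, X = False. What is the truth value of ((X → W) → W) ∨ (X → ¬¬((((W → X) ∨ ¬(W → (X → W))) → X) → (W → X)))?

True

X → W = False → False = True
(X → W) → W = True → False = False
W → X = False → False = True
X → W = False → False = True
W → (X → W) = False → True = True
¬(W → (X → W)) = ¬True = False
(W → X) ∨ ¬(W → (X → W)) = True ∨ False = True
((W → X) ∨ ¬(W → (X → W))) → X = True → False = False
W → X = False → False = True
(((W → X) ∨ ¬(W → (X → W))) → X) → (W → X) = False → True = True
¬((((W → X) ∨ ¬(W → (X → W))) → X) → (W → X)) = ¬True = False
¬¬((((W → X) ∨ ¬(W → (X → W))) → X) → (W → X)) = ¬False = True
X → ¬¬((((W → X) ∨ ¬(W → (X → W))) → X) → (W → X)) = False → True = True
((X → W) → W) ∨ (X → ¬¬((((W → X) ∨ ¬(W → (X → W))) → X) → (W → X))) = False ∨ True = True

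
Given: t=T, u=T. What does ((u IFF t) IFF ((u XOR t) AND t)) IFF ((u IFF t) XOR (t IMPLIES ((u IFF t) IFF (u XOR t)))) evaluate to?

F

Substituting t=T, u=T:
u IFF t = T IFF T = T
u XOR t = T XOR T = F
(u XOR t) AND t = F AND T = F
(u IFF t) IFF ((u XOR t) AND t) = T IFF F = F
u IFF t = T IFF T = T
u IFF t = T IFF T = T
u XOR t = T XOR T = F
(u IFF t) IFF (u XOR t) = T IFF F = F
t IMPLIES ((u IFF t) IFF (u XOR t)) = T IMPLIES F = F
(u IFF t) XOR (t IMPLIES ((u IFF t) IFF (u XOR t))) = T XOR F = T
((u IFF t) IFF ((u XOR t) AND t)) IFF ((u IFF t) XOR (t IMPLIES ((u IFF t) IFF (u XOR t)))) = F IFF T = F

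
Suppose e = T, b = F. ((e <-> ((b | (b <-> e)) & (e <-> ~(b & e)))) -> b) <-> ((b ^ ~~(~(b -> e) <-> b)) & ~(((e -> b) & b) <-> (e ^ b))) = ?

Substituting e=T, b=F:
b <-> e = F <-> T = F
b | (b <-> e) = F | F = F
b & e = F & T = F
~(b & e) = ~F = T
e <-> ~(b & e) = T <-> T = T
(b | (b <-> e)) & (e <-> ~(b & e)) = F & T = F
e <-> ((b | (b <-> e)) & (e <-> ~(b & e))) = T <-> F = F
(e <-> ((b | (b <-> e)) & (e <-> ~(b & e)))) -> b = F -> F = T
b -> e = F -> T = T
~(b -> e) = ~T = F
~(b -> e) <-> b = F <-> F = T
~(~(b -> e) <-> b) = ~T = F
~~(~(b -> e) <-> b) = ~F = T
b ^ ~~(~(b -> e) <-> b) = F ^ T = T
e -> b = T -> F = F
(e -> b) & b = F & F = F
e ^ b = T ^ F = T
((e -> b) & b) <-> (e ^ b) = F <-> T = F
~(((e -> b) & b) <-> (e ^ b)) = ~F = T
(b ^ ~~(~(b -> e) <-> b)) & ~(((e -> b) & b) <-> (e ^ b)) = T & T = T
((e <-> ((b | (b <-> e)) & (e <-> ~(b & e)))) -> b) <-> ((b ^ ~~(~(b -> e) <-> b)) & ~(((e -> b) & b) <-> (e ^ b))) = T <-> T = T

T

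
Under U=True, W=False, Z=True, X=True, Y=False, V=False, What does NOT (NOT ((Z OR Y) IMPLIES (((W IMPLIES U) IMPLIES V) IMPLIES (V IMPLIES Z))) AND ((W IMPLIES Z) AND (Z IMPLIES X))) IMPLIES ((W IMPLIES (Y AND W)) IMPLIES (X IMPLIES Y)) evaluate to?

Z OR Y = True OR False = True
W IMPLIES U = False IMPLIES True = True
(W IMPLIES U) IMPLIES V = True IMPLIES False = False
V IMPLIES Z = False IMPLIES True = True
((W IMPLIES U) IMPLIES V) IMPLIES (V IMPLIES Z) = False IMPLIES True = True
(Z OR Y) IMPLIES (((W IMPLIES U) IMPLIES V) IMPLIES (V IMPLIES Z)) = True IMPLIES True = True
NOT ((Z OR Y) IMPLIES (((W IMPLIES U) IMPLIES V) IMPLIES (V IMPLIES Z))) = NOT True = False
W IMPLIES Z = False IMPLIES True = True
Z IMPLIES X = True IMPLIES True = True
(W IMPLIES Z) AND (Z IMPLIES X) = True AND True = True
NOT ((Z OR Y) IMPLIES (((W IMPLIES U) IMPLIES V) IMPLIES (V IMPLIES Z))) AND ((W IMPLIES Z) AND (Z IMPLIES X)) = False AND True = False
NOT (NOT ((Z OR Y) IMPLIES (((W IMPLIES U) IMPLIES V) IMPLIES (V IMPLIES Z))) AND ((W IMPLIES Z) AND (Z IMPLIES X))) = NOT False = True
Y AND W = False AND False = False
W IMPLIES (Y AND W) = False IMPLIES False = True
X IMPLIES Y = True IMPLIES False = False
(W IMPLIES (Y AND W)) IMPLIES (X IMPLIES Y) = True IMPLIES False = False
NOT (NOT ((Z OR Y) IMPLIES (((W IMPLIES U) IMPLIES V) IMPLIES (V IMPLIES Z))) AND ((W IMPLIES Z) AND (Z IMPLIES X))) IMPLIES ((W IMPLIES (Y AND W)) IMPLIES (X IMPLIES Y)) = True IMPLIES False = False

False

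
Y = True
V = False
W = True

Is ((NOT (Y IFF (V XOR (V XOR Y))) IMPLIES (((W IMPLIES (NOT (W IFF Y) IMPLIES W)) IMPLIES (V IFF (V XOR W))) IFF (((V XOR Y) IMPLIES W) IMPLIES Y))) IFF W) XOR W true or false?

False

V XOR Y = False XOR True = True
V XOR (V XOR Y) = False XOR True = True
Y IFF (V XOR (V XOR Y)) = True IFF True = True
NOT (Y IFF (V XOR (V XOR Y))) = NOT True = False
W IFF Y = True IFF True = True
NOT (W IFF Y) = NOT True = False
NOT (W IFF Y) IMPLIES W = False IMPLIES True = True
W IMPLIES (NOT (W IFF Y) IMPLIES W) = True IMPLIES True = True
V XOR W = False XOR True = True
V IFF (V XOR W) = False IFF True = False
(W IMPLIES (NOT (W IFF Y) IMPLIES W)) IMPLIES (V IFF (V XOR W)) = True IMPLIES False = False
V XOR Y = False XOR True = True
(V XOR Y) IMPLIES W = True IMPLIES True = True
((V XOR Y) IMPLIES W) IMPLIES Y = True IMPLIES True = True
((W IMPLIES (NOT (W IFF Y) IMPLIES W)) IMPLIES (V IFF (V XOR W))) IFF (((V XOR Y) IMPLIES W) IMPLIES Y) = False IFF True = False
NOT (Y IFF (V XOR (V XOR Y))) IMPLIES (((W IMPLIES (NOT (W IFF Y) IMPLIES W)) IMPLIES (V IFF (V XOR W))) IFF (((V XOR Y) IMPLIES W) IMPLIES Y)) = False IMPLIES False = True
(NOT (Y IFF (V XOR (V XOR Y))) IMPLIES (((W IMPLIES (NOT (W IFF Y) IMPLIES W)) IMPLIES (V IFF (V XOR W))) IFF (((V XOR Y) IMPLIES W) IMPLIES Y))) IFF W = True IFF True = True
((NOT (Y IFF (V XOR (V XOR Y))) IMPLIES (((W IMPLIES (NOT (W IFF Y) IMPLIES W)) IMPLIES (V IFF (V XOR W))) IFF (((V XOR Y) IMPLIES W) IMPLIES Y))) IFF W) XOR W = True XOR True = False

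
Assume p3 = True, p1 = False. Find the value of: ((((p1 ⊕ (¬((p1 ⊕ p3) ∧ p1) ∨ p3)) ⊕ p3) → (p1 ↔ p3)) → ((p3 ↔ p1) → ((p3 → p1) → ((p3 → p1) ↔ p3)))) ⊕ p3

False

Substituting p3=True, p1=False:
p1 ⊕ p3 = False ⊕ True = True
(p1 ⊕ p3) ∧ p1 = True ∧ False = False
¬((p1 ⊕ p3) ∧ p1) = ¬False = True
¬((p1 ⊕ p3) ∧ p1) ∨ p3 = True ∨ True = True
p1 ⊕ (¬((p1 ⊕ p3) ∧ p1) ∨ p3) = False ⊕ True = True
(p1 ⊕ (¬((p1 ⊕ p3) ∧ p1) ∨ p3)) ⊕ p3 = True ⊕ True = False
p1 ↔ p3 = False ↔ True = False
((p1 ⊕ (¬((p1 ⊕ p3) ∧ p1) ∨ p3)) ⊕ p3) → (p1 ↔ p3) = False → False = True
p3 ↔ p1 = True ↔ False = False
p3 → p1 = True → False = False
p3 → p1 = True → False = False
(p3 → p1) ↔ p3 = False ↔ True = False
(p3 → p1) → ((p3 → p1) ↔ p3) = False → False = True
(p3 ↔ p1) → ((p3 → p1) → ((p3 → p1) ↔ p3)) = False → True = True
(((p1 ⊕ (¬((p1 ⊕ p3) ∧ p1) ∨ p3)) ⊕ p3) → (p1 ↔ p3)) → ((p3 ↔ p1) → ((p3 → p1) → ((p3 → p1) ↔ p3))) = True → True = True
((((p1 ⊕ (¬((p1 ⊕ p3) ∧ p1) ∨ p3)) ⊕ p3) → (p1 ↔ p3)) → ((p3 ↔ p1) → ((p3 → p1) → ((p3 → p1) ↔ p3)))) ⊕ p3 = True ⊕ True = False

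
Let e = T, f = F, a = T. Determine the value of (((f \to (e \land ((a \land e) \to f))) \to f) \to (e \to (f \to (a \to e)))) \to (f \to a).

T

a \land e = T \land T = T
(a \land e) \to f = T \to F = F
e \land ((a \land e) \to f) = T \land F = F
f \to (e \land ((a \land e) \to f)) = F \to F = T
(f \to (e \land ((a \land e) \to f))) \to f = T \to F = F
a \to e = T \to T = T
f \to (a \to e) = F \to T = T
e \to (f \to (a \to e)) = T \to T = T
((f \to (e \land ((a \land e) \to f))) \to f) \to (e \to (f \to (a \to e))) = F \to T = T
f \to a = F \to T = T
(((f \to (e \land ((a \land e) \to f))) \to f) \to (e \to (f \to (a \to e)))) \to (f \to a) = T \to T = T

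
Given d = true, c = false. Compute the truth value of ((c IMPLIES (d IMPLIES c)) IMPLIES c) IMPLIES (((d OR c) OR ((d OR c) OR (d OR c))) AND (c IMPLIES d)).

Substituting d=true, c=false:
d IMPLIES c = true IMPLIES false = false
c IMPLIES (d IMPLIES c) = false IMPLIES false = true
(c IMPLIES (d IMPLIES c)) IMPLIES c = true IMPLIES false = false
d OR c = true OR false = true
d OR c = true OR false = true
d OR c = true OR false = true
(d OR c) OR (d OR c) = true OR true = true
(d OR c) OR ((d OR c) OR (d OR c)) = true OR true = true
c IMPLIES d = false IMPLIES true = true
((d OR c) OR ((d OR c) OR (d OR c))) AND (c IMPLIES d) = true AND true = true
((c IMPLIES (d IMPLIES c)) IMPLIES c) IMPLIES (((d OR c) OR ((d OR c) OR (d OR c))) AND (c IMPLIES d)) = false IMPLIES true = true

true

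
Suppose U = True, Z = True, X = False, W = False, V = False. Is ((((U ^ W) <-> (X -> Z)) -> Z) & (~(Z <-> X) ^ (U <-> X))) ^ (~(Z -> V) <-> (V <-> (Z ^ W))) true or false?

True

Substituting U=True, Z=True, X=False, W=False, V=False:
U ^ W = True ^ False = True
X -> Z = False -> True = True
(U ^ W) <-> (X -> Z) = True <-> True = True
((U ^ W) <-> (X -> Z)) -> Z = True -> True = True
Z <-> X = True <-> False = False
~(Z <-> X) = ~False = True
U <-> X = True <-> False = False
~(Z <-> X) ^ (U <-> X) = True ^ False = True
(((U ^ W) <-> (X -> Z)) -> Z) & (~(Z <-> X) ^ (U <-> X)) = True & True = True
Z -> V = True -> False = False
~(Z -> V) = ~False = True
Z ^ W = True ^ False = True
V <-> (Z ^ W) = False <-> True = False
~(Z -> V) <-> (V <-> (Z ^ W)) = True <-> False = False
((((U ^ W) <-> (X -> Z)) -> Z) & (~(Z <-> X) ^ (U <-> X))) ^ (~(Z -> V) <-> (V <-> (Z ^ W))) = True ^ False = True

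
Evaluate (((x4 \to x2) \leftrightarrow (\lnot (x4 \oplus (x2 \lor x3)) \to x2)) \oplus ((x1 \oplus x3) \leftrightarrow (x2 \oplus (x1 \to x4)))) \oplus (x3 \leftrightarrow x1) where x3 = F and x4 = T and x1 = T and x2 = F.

Substituting x3=F, x4=T, x1=T, x2=F:
x4 \to x2 = T \to F = F
x2 \lor x3 = F \lor F = F
x4 \oplus (x2 \lor x3) = T \oplus F = T
\lnot (x4 \oplus (x2 \lor x3)) = \lnot T = F
\lnot (x4 \oplus (x2 \lor x3)) \to x2 = F \to F = T
(x4 \to x2) \leftrightarrow (\lnot (x4 \oplus (x2 \lor x3)) \to x2) = F \leftrightarrow T = F
x1 \oplus x3 = T \oplus F = T
x1 \to x4 = T \to T = T
x2 \oplus (x1 \to x4) = F \oplus T = T
(x1 \oplus x3) \leftrightarrow (x2 \oplus (x1 \to x4)) = T \leftrightarrow T = T
((x4 \to x2) \leftrightarrow (\lnot (x4 \oplus (x2 \lor x3)) \to x2)) \oplus ((x1 \oplus x3) \leftrightarrow (x2 \oplus (x1 \to x4))) = F \oplus T = T
x3 \leftrightarrow x1 = F \leftrightarrow T = F
(((x4 \to x2) \leftrightarrow (\lnot (x4 \oplus (x2 \lor x3)) \to x2)) \oplus ((x1 \oplus x3) \leftrightarrow (x2 \oplus (x1 \to x4)))) \oplus (x3 \leftrightarrow x1) = T \oplus F = T

T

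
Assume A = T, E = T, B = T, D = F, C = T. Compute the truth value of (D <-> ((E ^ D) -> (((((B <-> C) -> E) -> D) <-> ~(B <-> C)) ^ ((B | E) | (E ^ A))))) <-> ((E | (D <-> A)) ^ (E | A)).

E ^ D = T ^ F = T
B <-> C = T <-> T = T
(B <-> C) -> E = T -> T = T
((B <-> C) -> E) -> D = T -> F = F
B <-> C = T <-> T = T
~(B <-> C) = ~T = F
(((B <-> C) -> E) -> D) <-> ~(B <-> C) = F <-> F = T
B | E = T | T = T
E ^ A = T ^ T = F
(B | E) | (E ^ A) = T | F = T
((((B <-> C) -> E) -> D) <-> ~(B <-> C)) ^ ((B | E) | (E ^ A)) = T ^ T = F
(E ^ D) -> (((((B <-> C) -> E) -> D) <-> ~(B <-> C)) ^ ((B | E) | (E ^ A))) = T -> F = F
D <-> ((E ^ D) -> (((((B <-> C) -> E) -> D) <-> ~(B <-> C)) ^ ((B | E) | (E ^ A)))) = F <-> F = T
D <-> A = F <-> T = F
E | (D <-> A) = T | F = T
E | A = T | T = T
(E | (D <-> A)) ^ (E | A) = T ^ T = F
(D <-> ((E ^ D) -> (((((B <-> C) -> E) -> D) <-> ~(B <-> C)) ^ ((B | E) | (E ^ A))))) <-> ((E | (D <-> A)) ^ (E | A)) = T <-> F = F

F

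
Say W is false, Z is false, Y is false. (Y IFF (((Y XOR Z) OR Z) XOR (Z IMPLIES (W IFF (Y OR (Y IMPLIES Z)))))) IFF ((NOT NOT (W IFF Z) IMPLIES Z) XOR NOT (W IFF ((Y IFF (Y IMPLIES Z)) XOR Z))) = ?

true

Substituting W=false, Z=false, Y=false:
Y XOR Z = false XOR false = false
(Y XOR Z) OR Z = false OR false = false
Y IMPLIES Z = false IMPLIES false = true
Y OR (Y IMPLIES Z) = false OR true = true
W IFF (Y OR (Y IMPLIES Z)) = false IFF true = false
Z IMPLIES (W IFF (Y OR (Y IMPLIES Z))) = false IMPLIES false = true
((Y XOR Z) OR Z) XOR (Z IMPLIES (W IFF (Y OR (Y IMPLIES Z)))) = false XOR true = true
Y IFF (((Y XOR Z) OR Z) XOR (Z IMPLIES (W IFF (Y OR (Y IMPLIES Z))))) = false IFF true = false
W IFF Z = false IFF false = true
NOT (W IFF Z) = NOT true = false
NOT NOT (W IFF Z) = NOT false = true
NOT NOT (W IFF Z) IMPLIES Z = true IMPLIES false = false
Y IMPLIES Z = false IMPLIES false = true
Y IFF (Y IMPLIES Z) = false IFF true = false
(Y IFF (Y IMPLIES Z)) XOR Z = false XOR false = false
W IFF ((Y IFF (Y IMPLIES Z)) XOR Z) = false IFF false = true
NOT (W IFF ((Y IFF (Y IMPLIES Z)) XOR Z)) = NOT true = false
(NOT NOT (W IFF Z) IMPLIES Z) XOR NOT (W IFF ((Y IFF (Y IMPLIES Z)) XOR Z)) = false XOR false = false
(Y IFF (((Y XOR Z) OR Z) XOR (Z IMPLIES (W IFF (Y OR (Y IMPLIES Z)))))) IFF ((NOT NOT (W IFF Z) IMPLIES Z) XOR NOT (W IFF ((Y IFF (Y IMPLIES Z)) XOR Z))) = false IFF false = true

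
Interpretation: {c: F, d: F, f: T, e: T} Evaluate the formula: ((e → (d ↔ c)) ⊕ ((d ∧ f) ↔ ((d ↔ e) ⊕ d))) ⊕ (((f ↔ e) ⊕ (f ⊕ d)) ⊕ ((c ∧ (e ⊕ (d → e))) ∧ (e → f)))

F

d ↔ c = F ↔ F = T
e → (d ↔ c) = T → T = T
d ∧ f = F ∧ T = F
d ↔ e = F ↔ T = F
(d ↔ e) ⊕ d = F ⊕ F = F
(d ∧ f) ↔ ((d ↔ e) ⊕ d) = F ↔ F = T
(e → (d ↔ c)) ⊕ ((d ∧ f) ↔ ((d ↔ e) ⊕ d)) = T ⊕ T = F
f ↔ e = T ↔ T = T
f ⊕ d = T ⊕ F = T
(f ↔ e) ⊕ (f ⊕ d) = T ⊕ T = F
d → e = F → T = T
e ⊕ (d → e) = T ⊕ T = F
c ∧ (e ⊕ (d → e)) = F ∧ F = F
e → f = T → T = T
(c ∧ (e ⊕ (d → e))) ∧ (e → f) = F ∧ T = F
((f ↔ e) ⊕ (f ⊕ d)) ⊕ ((c ∧ (e ⊕ (d → e))) ∧ (e → f)) = F ⊕ F = F
((e → (d ↔ c)) ⊕ ((d ∧ f) ↔ ((d ↔ e) ⊕ d))) ⊕ (((f ↔ e) ⊕ (f ⊕ d)) ⊕ ((c ∧ (e ⊕ (d → e))) ∧ (e → f))) = F ⊕ F = F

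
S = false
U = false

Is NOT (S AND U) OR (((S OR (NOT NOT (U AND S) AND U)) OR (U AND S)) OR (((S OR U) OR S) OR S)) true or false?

S AND U = false AND false = false
NOT (S AND U) = NOT false = true
U AND S = false AND false = false
NOT (U AND S) = NOT false = true
NOT NOT (U AND S) = NOT true = false
NOT NOT (U AND S) AND U = false AND false = false
S OR (NOT NOT (U AND S) AND U) = false OR false = false
U AND S = false AND false = false
(S OR (NOT NOT (U AND S) AND U)) OR (U AND S) = false OR false = false
S OR U = false OR false = false
(S OR U) OR S = false OR false = false
((S OR U) OR S) OR S = false OR false = false
((S OR (NOT NOT (U AND S) AND U)) OR (U AND S)) OR (((S OR U) OR S) OR S) = false OR false = false
NOT (S AND U) OR (((S OR (NOT NOT (U AND S) AND U)) OR (U AND S)) OR (((S OR U) OR S) OR S)) = true OR false = true

true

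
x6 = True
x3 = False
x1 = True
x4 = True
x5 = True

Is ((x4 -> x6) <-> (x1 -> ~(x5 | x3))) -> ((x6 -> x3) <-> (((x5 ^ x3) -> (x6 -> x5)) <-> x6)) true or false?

x4 -> x6 = True -> True = True
x5 | x3 = True | False = True
~(x5 | x3) = ~True = False
x1 -> ~(x5 | x3) = True -> False = False
(x4 -> x6) <-> (x1 -> ~(x5 | x3)) = True <-> False = False
x6 -> x3 = True -> False = False
x5 ^ x3 = True ^ False = True
x6 -> x5 = True -> True = True
(x5 ^ x3) -> (x6 -> x5) = True -> True = True
((x5 ^ x3) -> (x6 -> x5)) <-> x6 = True <-> True = True
(x6 -> x3) <-> (((x5 ^ x3) -> (x6 -> x5)) <-> x6) = False <-> True = False
((x4 -> x6) <-> (x1 -> ~(x5 | x3))) -> ((x6 -> x3) <-> (((x5 ^ x3) -> (x6 -> x5)) <-> x6)) = False -> False = True

True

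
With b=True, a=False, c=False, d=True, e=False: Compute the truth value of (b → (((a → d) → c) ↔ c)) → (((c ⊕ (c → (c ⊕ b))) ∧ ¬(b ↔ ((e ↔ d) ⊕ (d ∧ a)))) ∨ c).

True

a → d = False → True = True
(a → d) → c = True → False = False
((a → d) → c) ↔ c = False ↔ False = True
b → (((a → d) → c) ↔ c) = True → True = True
c ⊕ b = False ⊕ True = True
c → (c ⊕ b) = False → True = True
c ⊕ (c → (c ⊕ b)) = False ⊕ True = True
e ↔ d = False ↔ True = False
d ∧ a = True ∧ False = False
(e ↔ d) ⊕ (d ∧ a) = False ⊕ False = False
b ↔ ((e ↔ d) ⊕ (d ∧ a)) = True ↔ False = False
¬(b ↔ ((e ↔ d) ⊕ (d ∧ a))) = ¬False = True
(c ⊕ (c → (c ⊕ b))) ∧ ¬(b ↔ ((e ↔ d) ⊕ (d ∧ a))) = True ∧ True = True
((c ⊕ (c → (c ⊕ b))) ∧ ¬(b ↔ ((e ↔ d) ⊕ (d ∧ a)))) ∨ c = True ∨ False = True
(b → (((a → d) → c) ↔ c)) → (((c ⊕ (c → (c ⊕ b))) ∧ ¬(b ↔ ((e ↔ d) ⊕ (d ∧ a)))) ∨ c) = True → True = True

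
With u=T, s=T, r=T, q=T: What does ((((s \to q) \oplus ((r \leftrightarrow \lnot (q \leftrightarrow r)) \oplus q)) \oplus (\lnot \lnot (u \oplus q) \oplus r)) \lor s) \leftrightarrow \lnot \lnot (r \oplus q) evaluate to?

F

s \to q = T \to T = T
q \leftrightarrow r = T \leftrightarrow T = T
\lnot (q \leftrightarrow r) = \lnot T = F
r \leftrightarrow \lnot (q \leftrightarrow r) = T \leftrightarrow F = F
(r \leftrightarrow \lnot (q \leftrightarrow r)) \oplus q = F \oplus T = T
(s \to q) \oplus ((r \leftrightarrow \lnot (q \leftrightarrow r)) \oplus q) = T \oplus T = F
u \oplus q = T \oplus T = F
\lnot (u \oplus q) = \lnot F = T
\lnot \lnot (u \oplus q) = \lnot T = F
\lnot \lnot (u \oplus q) \oplus r = F \oplus T = T
((s \to q) \oplus ((r \leftrightarrow \lnot (q \leftrightarrow r)) \oplus q)) \oplus (\lnot \lnot (u \oplus q) \oplus r) = F \oplus T = T
(((s \to q) \oplus ((r \leftrightarrow \lnot (q \leftrightarrow r)) \oplus q)) \oplus (\lnot \lnot (u \oplus q) \oplus r)) \lor s = T \lor T = T
r \oplus q = T \oplus T = F
\lnot (r \oplus q) = \lnot F = T
\lnot \lnot (r \oplus q) = \lnot T = F
((((s \to q) \oplus ((r \leftrightarrow \lnot (q \leftrightarrow r)) \oplus q)) \oplus (\lnot \lnot (u \oplus q) \oplus r)) \lor s) \leftrightarrow \lnot \lnot (r \oplus q) = T \leftrightarrow F = F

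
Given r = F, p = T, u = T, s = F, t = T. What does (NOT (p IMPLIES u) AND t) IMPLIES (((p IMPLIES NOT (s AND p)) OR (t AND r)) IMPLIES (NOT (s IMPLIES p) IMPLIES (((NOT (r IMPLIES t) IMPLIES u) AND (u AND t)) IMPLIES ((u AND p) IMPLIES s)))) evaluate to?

T

p IMPLIES u = T IMPLIES T = T
NOT (p IMPLIES u) = NOT T = F
NOT (p IMPLIES u) AND t = F AND T = F
s AND p = F AND T = F
NOT (s AND p) = NOT F = T
p IMPLIES NOT (s AND p) = T IMPLIES T = T
t AND r = T AND F = F
(p IMPLIES NOT (s AND p)) OR (t AND r) = T OR F = T
s IMPLIES p = F IMPLIES T = T
NOT (s IMPLIES p) = NOT T = F
r IMPLIES t = F IMPLIES T = T
NOT (r IMPLIES t) = NOT T = F
NOT (r IMPLIES t) IMPLIES u = F IMPLIES T = T
u AND t = T AND T = T
(NOT (r IMPLIES t) IMPLIES u) AND (u AND t) = T AND T = T
u AND p = T AND T = T
(u AND p) IMPLIES s = T IMPLIES F = F
((NOT (r IMPLIES t) IMPLIES u) AND (u AND t)) IMPLIES ((u AND p) IMPLIES s) = T IMPLIES F = F
NOT (s IMPLIES p) IMPLIES (((NOT (r IMPLIES t) IMPLIES u) AND (u AND t)) IMPLIES ((u AND p) IMPLIES s)) = F IMPLIES F = T
((p IMPLIES NOT (s AND p)) OR (t AND r)) IMPLIES (NOT (s IMPLIES p) IMPLIES (((NOT (r IMPLIES t) IMPLIES u) AND (u AND t)) IMPLIES ((u AND p) IMPLIES s))) = T IMPLIES T = T
(NOT (p IMPLIES u) AND t) IMPLIES (((p IMPLIES NOT (s AND p)) OR (t AND r)) IMPLIES (NOT (s IMPLIES p) IMPLIES (((NOT (r IMPLIES t) IMPLIES u) AND (u AND t)) IMPLIES ((u AND p) IMPLIES s)))) = F IMPLIES T = T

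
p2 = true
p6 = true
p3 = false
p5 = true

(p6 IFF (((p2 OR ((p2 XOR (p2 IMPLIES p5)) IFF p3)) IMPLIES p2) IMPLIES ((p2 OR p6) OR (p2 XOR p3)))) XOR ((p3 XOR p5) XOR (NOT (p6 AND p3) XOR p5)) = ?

p2 IMPLIES p5 = true IMPLIES true = true
p2 XOR (p2 IMPLIES p5) = true XOR true = false
(p2 XOR (p2 IMPLIES p5)) IFF p3 = false IFF false = true
p2 OR ((p2 XOR (p2 IMPLIES p5)) IFF p3) = true OR true = true
(p2 OR ((p2 XOR (p2 IMPLIES p5)) IFF p3)) IMPLIES p2 = true IMPLIES true = true
p2 OR p6 = true OR true = true
p2 XOR p3 = true XOR false = true
(p2 OR p6) OR (p2 XOR p3) = true OR true = true
((p2 OR ((p2 XOR (p2 IMPLIES p5)) IFF p3)) IMPLIES p2) IMPLIES ((p2 OR p6) OR (p2 XOR p3)) = true IMPLIES true = true
p6 IFF (((p2 OR ((p2 XOR (p2 IMPLIES p5)) IFF p3)) IMPLIES p2) IMPLIES ((p2 OR p6) OR (p2 XOR p3))) = true IFF true = true
p3 XOR p5 = false XOR true = true
p6 AND p3 = true AND false = false
NOT (p6 AND p3) = NOT false = true
NOT (p6 AND p3) XOR p5 = true XOR true = false
(p3 XOR p5) XOR (NOT (p6 AND p3) XOR p5) = true XOR false = true
(p6 IFF (((p2 OR ((p2 XOR (p2 IMPLIES p5)) IFF p3)) IMPLIES p2) IMPLIES ((p2 OR p6) OR (p2 XOR p3)))) XOR ((p3 XOR p5) XOR (NOT (p6 AND p3) XOR p5)) = true XOR true = false

false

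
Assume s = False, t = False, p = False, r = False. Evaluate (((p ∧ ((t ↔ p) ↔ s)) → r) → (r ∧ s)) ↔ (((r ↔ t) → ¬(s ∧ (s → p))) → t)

t ↔ p = False ↔ False = True
(t ↔ p) ↔ s = True ↔ False = False
p ∧ ((t ↔ p) ↔ s) = False ∧ False = False
(p ∧ ((t ↔ p) ↔ s)) → r = False → False = True
r ∧ s = False ∧ False = False
((p ∧ ((t ↔ p) ↔ s)) → r) → (r ∧ s) = True → False = False
r ↔ t = False ↔ False = True
s → p = False → False = True
s ∧ (s → p) = False ∧ True = False
¬(s ∧ (s → p)) = ¬False = True
(r ↔ t) → ¬(s ∧ (s → p)) = True → True = True
((r ↔ t) → ¬(s ∧ (s → p))) → t = True → False = False
(((p ∧ ((t ↔ p) ↔ s)) → r) → (r ∧ s)) ↔ (((r ↔ t) → ¬(s ∧ (s → p))) → t) = False ↔ False = True

True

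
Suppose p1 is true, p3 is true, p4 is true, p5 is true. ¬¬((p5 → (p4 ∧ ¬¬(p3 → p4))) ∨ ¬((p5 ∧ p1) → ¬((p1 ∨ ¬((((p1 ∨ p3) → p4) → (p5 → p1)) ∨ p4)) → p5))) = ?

p3 → p4 = True → True = True
¬(p3 → p4) = ¬True = False
¬¬(p3 → p4) = ¬False = True
p4 ∧ ¬¬(p3 → p4) = True ∧ True = True
p5 → (p4 ∧ ¬¬(p3 → p4)) = True → True = True
p5 ∧ p1 = True ∧ True = True
p1 ∨ p3 = True ∨ True = True
(p1 ∨ p3) → p4 = True → True = True
p5 → p1 = True → True = True
((p1 ∨ p3) → p4) → (p5 → p1) = True → True = True
(((p1 ∨ p3) → p4) → (p5 → p1)) ∨ p4 = True ∨ True = True
¬((((p1 ∨ p3) → p4) → (p5 → p1)) ∨ p4) = ¬True = False
p1 ∨ ¬((((p1 ∨ p3) → p4) → (p5 → p1)) ∨ p4) = True ∨ False = True
(p1 ∨ ¬((((p1 ∨ p3) → p4) → (p5 → p1)) ∨ p4)) → p5 = True → True = True
¬((p1 ∨ ¬((((p1 ∨ p3) → p4) → (p5 → p1)) ∨ p4)) → p5) = ¬True = False
(p5 ∧ p1) → ¬((p1 ∨ ¬((((p1 ∨ p3) → p4) → (p5 → p1)) ∨ p4)) → p5) = True → False = False
¬((p5 ∧ p1) → ¬((p1 ∨ ¬((((p1 ∨ p3) → p4) → (p5 → p1)) ∨ p4)) → p5)) = ¬False = True
(p5 → (p4 ∧ ¬¬(p3 → p4))) ∨ ¬((p5 ∧ p1) → ¬((p1 ∨ ¬((((p1 ∨ p3) → p4) → (p5 → p1)) ∨ p4)) → p5)) = True ∨ True = True
¬((p5 → (p4 ∧ ¬¬(p3 → p4))) ∨ ¬((p5 ∧ p1) → ¬((p1 ∨ ¬((((p1 ∨ p3) → p4) → (p5 → p1)) ∨ p4)) → p5))) = ¬True = False
¬¬((p5 → (p4 ∧ ¬¬(p3 → p4))) ∨ ¬((p5 ∧ p1) → ¬((p1 ∨ ¬((((p1 ∨ p3) → p4) → (p5 → p1)) ∨ p4)) → p5))) = ¬False = True

True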